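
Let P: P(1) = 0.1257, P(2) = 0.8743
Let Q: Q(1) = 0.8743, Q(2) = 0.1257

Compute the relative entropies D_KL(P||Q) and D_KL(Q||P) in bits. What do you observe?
D_KL(P||Q) = 2.0947 bits, D_KL(Q||P) = 2.0947 bits. The two directions give the same value here, because Q is a self-inverse relabeling of P; in general KL divergence is asymmetric.

D_KL(P||Q) = Σ P(x) log₂(P(x)/Q(x))

Computing term by term:
  P(1)·log₂(P(1)/Q(1)) = 0.1257·log₂(0.1257/0.8743) = -0.35173
  P(2)·log₂(P(2)/Q(2)) = 0.8743·log₂(0.8743/0.1257) = 2.44642

D_KL(P||Q) = -0.35173 + 2.44642 = 2.09469 ≈ 2.0947 bits

D_KL(Q||P) = Σ Q(x) log₂(Q(x)/P(x))

Computing term by term:
  Q(1)·log₂(Q(1)/P(1)) = 0.8743·log₂(0.8743/0.1257) = 2.44642
  Q(2)·log₂(Q(2)/P(2)) = 0.1257·log₂(0.1257/0.8743) = -0.35173

D_KL(Q||P) = 2.44642 - 0.35173 = 2.09469 ≈ 2.0947 bits

These ARE equal here. Q is P with outcomes relabeled (Q(1) = P(2), Q(2) = P(1)) by a relabeling that is its own inverse, so the two sums contain exactly the same terms in a different order. This is a special case — KL divergence is not symmetric in general: D_KL(P||Q) ≠ D_KL(Q||P) for most P, Q.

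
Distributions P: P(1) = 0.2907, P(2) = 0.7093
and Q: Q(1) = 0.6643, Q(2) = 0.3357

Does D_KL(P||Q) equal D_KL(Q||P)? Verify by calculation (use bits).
D_KL(P||Q) = 0.4189 bits, D_KL(Q||P) = 0.4298 bits. No — D_KL(P||Q) ≠ D_KL(Q||P) for this pair.

D_KL(P||Q) = Σ P(x) log₂(P(x)/Q(x))

Computing term by term:
  P(1)·log₂(P(1)/Q(1)) = 0.2907·log₂(0.2907/0.6643) = -0.34660
  P(2)·log₂(P(2)/Q(2)) = 0.7093·log₂(0.7093/0.3357) = 0.76549

D_KL(P||Q) = -0.34660 + 0.76549 = 0.41889 ≈ 0.4189 bits

D_KL(Q||P) = Σ Q(x) log₂(Q(x)/P(x))

Computing term by term:
  Q(1)·log₂(Q(1)/P(1)) = 0.6643·log₂(0.6643/0.2907) = 0.79205
  Q(2)·log₂(Q(2)/P(2)) = 0.3357·log₂(0.3357/0.7093) = -0.36230

D_KL(Q||P) = 0.79205 - 0.36230 = 0.42975 ≈ 0.4298 bits

These are NOT equal (difference: 0.0109 bits). KL divergence is asymmetric: D_KL(P||Q) ≠ D_KL(Q||P) in general.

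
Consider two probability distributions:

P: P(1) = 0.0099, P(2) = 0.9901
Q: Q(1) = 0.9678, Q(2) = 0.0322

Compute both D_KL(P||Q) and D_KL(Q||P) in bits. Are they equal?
D_KL(P||Q) = 4.8281 bits, D_KL(Q||P) = 6.2391 bits. No, they are not equal.

D_KL(P||Q) = Σ P(x) log₂(P(x)/Q(x))

Computing term by term:
  P(1)·log₂(P(1)/Q(1)) = 0.0099·log₂(0.0099/0.9678) = -0.06545
  P(2)·log₂(P(2)/Q(2)) = 0.9901·log₂(0.9901/0.0322) = 4.89351

D_KL(P||Q) = -0.06545 + 4.89351 = 4.82806 ≈ 4.8281 bits

D_KL(Q||P) = Σ Q(x) log₂(Q(x)/P(x))

Computing term by term:
  Q(1)·log₂(Q(1)/P(1)) = 0.9678·log₂(0.9678/0.0099) = 6.39826
  Q(2)·log₂(Q(2)/P(2)) = 0.0322·log₂(0.0322/0.9901) = -0.15915

D_KL(Q||P) = 6.39826 - 0.15915 = 6.23911 ≈ 6.2391 bits

These are NOT equal (difference: 1.4110 bits). KL divergence is asymmetric: D_KL(P||Q) ≠ D_KL(Q||P) in general.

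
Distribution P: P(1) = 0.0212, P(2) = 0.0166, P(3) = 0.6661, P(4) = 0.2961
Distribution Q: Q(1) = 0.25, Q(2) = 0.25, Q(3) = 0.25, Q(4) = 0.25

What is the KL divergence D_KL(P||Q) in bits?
0.8736 bits

D_KL(P||Q) = Σ P(x) log₂(P(x)/Q(x))

Computing term by term:
  P(1)·log₂(P(1)/Q(1)) = 0.0212·log₂(0.0212/0.25) = -0.07547
  P(2)·log₂(P(2)/Q(2)) = 0.0166·log₂(0.0166/0.25) = -0.06495
  P(3)·log₂(P(3)/Q(3)) = 0.6661·log₂(0.6661/0.25) = 0.94174
  P(4)·log₂(P(4)/Q(4)) = 0.2961·log₂(0.2961/0.25) = 0.07229

D_KL(P||Q) = -0.07547 - 0.06495 + 0.94174 + 0.07229 = 0.87361 ≈ 0.8736 bits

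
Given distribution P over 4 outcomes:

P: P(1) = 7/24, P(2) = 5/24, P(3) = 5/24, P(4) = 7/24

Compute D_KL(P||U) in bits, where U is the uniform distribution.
0.0201 bits

U(i) = 1/4 for all i

D_KL(P||U) = Σ P(x) log₂(P(x) / (1/4))
           = Σ P(x) log₂(P(x)) + log₂(4)
           = log₂(4) - H(P)

H(P) = -Σ P(x) log₂(P(x)):
  -P(1)·log₂(P(1)) = -(7/24)·log₂(7/24) = 0.51847
  -P(2)·log₂(P(2)) = -(5/24)·log₂(5/24) = 0.47147
  -P(3)·log₂(P(3)) = -(5/24)·log₂(5/24) = 0.47147
  -P(4)·log₂(P(4)) = -(7/24)·log₂(7/24) = 0.51847
H(P) = 0.51847 + 0.47147 + 0.47147 + 0.51847 = 1.97988 bits

log₂(4) = 2.00000 bits

D_KL(P||U) = 2.00000 - 1.97988 = 0.02012 ≈ 0.0201 bits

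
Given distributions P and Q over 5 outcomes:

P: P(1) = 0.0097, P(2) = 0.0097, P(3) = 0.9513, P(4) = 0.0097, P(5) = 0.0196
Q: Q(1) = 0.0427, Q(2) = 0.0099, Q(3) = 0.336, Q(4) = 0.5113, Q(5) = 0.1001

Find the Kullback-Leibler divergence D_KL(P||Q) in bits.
1.3057 bits

D_KL(P||Q) = Σ P(x) log₂(P(x)/Q(x))

Computing term by term:
  P(1)·log₂(P(1)/Q(1)) = 0.0097·log₂(0.0097/0.0427) = -0.02074
  P(2)·log₂(P(2)/Q(2)) = 0.0097·log₂(0.0097/0.0099) = -0.00029
  P(3)·log₂(P(3)/Q(3)) = 0.9513·log₂(0.9513/0.336) = 1.42832
  P(4)·log₂(P(4)/Q(4)) = 0.0097·log₂(0.0097/0.5113) = -0.05548
  P(5)·log₂(P(5)/Q(5)) = 0.0196·log₂(0.0196/0.1001) = -0.04611

D_KL(P||Q) = -0.02074 - 0.00029 + 1.42832 - 0.05548 - 0.04611 = 1.30570 ≈ 1.3057 bits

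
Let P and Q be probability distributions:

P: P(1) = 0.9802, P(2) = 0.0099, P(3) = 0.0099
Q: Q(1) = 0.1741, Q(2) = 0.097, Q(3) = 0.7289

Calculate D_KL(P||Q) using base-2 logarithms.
2.3498 bits

D_KL(P||Q) = Σ P(x) log₂(P(x)/Q(x))

Computing term by term:
  P(1)·log₂(P(1)/Q(1)) = 0.9802·log₂(0.9802/0.1741) = 2.44380
  P(2)·log₂(P(2)/Q(2)) = 0.0099·log₂(0.0099/0.097) = -0.03260
  P(3)·log₂(P(3)/Q(3)) = 0.0099·log₂(0.0099/0.7289) = -0.06140

D_KL(P||Q) = 2.44380 - 0.03260 - 0.06140 = 2.34980 ≈ 2.3498 bits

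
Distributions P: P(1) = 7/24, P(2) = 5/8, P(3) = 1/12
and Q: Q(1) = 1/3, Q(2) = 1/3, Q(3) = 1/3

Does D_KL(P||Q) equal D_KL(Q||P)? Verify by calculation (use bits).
D_KL(P||Q) = 0.3440 bits, D_KL(Q||P) = 0.4286 bits. No — D_KL(P||Q) ≠ D_KL(Q||P) for this pair.

D_KL(P||Q) = Σ P(x) log₂(P(x)/Q(x))

Computing term by term:
  P(1)·log₂(P(1)/Q(1)) = (7/24)·log₂((7/24)/(1/3)) = -0.05619
  P(2)·log₂(P(2)/Q(2)) = (5/8)·log₂((5/8)/(1/3)) = 0.56681
  P(3)·log₂(P(3)/Q(3)) = (1/12)·log₂((1/12)/(1/3)) = -0.16667

D_KL(P||Q) = -0.05619 + 0.56681 - 0.16667 = 0.34395 ≈ 0.3440 bits

D_KL(Q||P) = Σ Q(x) log₂(Q(x)/P(x))

Computing term by term:
  Q(1)·log₂(Q(1)/P(1)) = (1/3)·log₂((1/3)/(7/24)) = 0.06422
  Q(2)·log₂(Q(2)/P(2)) = (1/3)·log₂((1/3)/(5/8)) = -0.30230
  Q(3)·log₂(Q(3)/P(3)) = (1/3)·log₂((1/3)/(1/12)) = 0.66667

D_KL(Q||P) = 0.06422 - 0.30230 + 0.66667 = 0.42859 ≈ 0.4286 bits

These are NOT equal (difference: 0.0846 bits). KL divergence is asymmetric: D_KL(P||Q) ≠ D_KL(Q||P) in general.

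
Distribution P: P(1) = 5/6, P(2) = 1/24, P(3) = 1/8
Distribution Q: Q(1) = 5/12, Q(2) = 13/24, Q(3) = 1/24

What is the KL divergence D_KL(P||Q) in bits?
0.8773 bits

D_KL(P||Q) = Σ P(x) log₂(P(x)/Q(x))

Computing term by term:
  P(1)·log₂(P(1)/Q(1)) = (5/6)·log₂((5/6)/(5/12)) = 0.83333
  P(2)·log₂(P(2)/Q(2)) = (1/24)·log₂((1/24)/(13/24)) = -0.15418
  P(3)·log₂(P(3)/Q(3)) = (1/8)·log₂((1/8)/(1/24)) = 0.19812

D_KL(P||Q) = 0.83333 - 0.15418 + 0.19812 = 0.87727 ≈ 0.8773 bits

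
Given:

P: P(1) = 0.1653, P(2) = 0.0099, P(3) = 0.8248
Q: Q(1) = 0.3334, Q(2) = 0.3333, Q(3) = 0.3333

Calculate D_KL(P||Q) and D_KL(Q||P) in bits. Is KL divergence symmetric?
D_KL(P||Q) = 0.8607 bits, D_KL(Q||P) = 1.5927 bits. No, KL divergence is not symmetric.

D_KL(P||Q) = Σ P(x) log₂(P(x)/Q(x))

Computing term by term:
  P(1)·log₂(P(1)/Q(1)) = 0.1653·log₂(0.1653/0.3334) = -0.16731
  P(2)·log₂(P(2)/Q(2)) = 0.0099·log₂(0.0099/0.3333) = -0.05023
  P(3)·log₂(P(3)/Q(3)) = 0.8248·log₂(0.8248/0.3333) = 1.07820

D_KL(P||Q) = -0.16731 - 0.05023 + 1.07820 = 0.86066 ≈ 0.8607 bits

D_KL(Q||P) = Σ Q(x) log₂(Q(x)/P(x))

Computing term by term:
  Q(1)·log₂(Q(1)/P(1)) = 0.3334·log₂(0.3334/0.1653) = 0.33746
  Q(2)·log₂(Q(2)/P(2)) = 0.3333·log₂(0.3333/0.0099) = 1.69091
  Q(3)·log₂(Q(3)/P(3)) = 0.3333·log₂(0.3333/0.8248) = -0.43570

D_KL(Q||P) = 0.33746 + 1.69091 - 0.43570 = 1.59267 ≈ 1.5927 bits

These are NOT equal (difference: 0.7320 bits). KL divergence is asymmetric: D_KL(P||Q) ≠ D_KL(Q||P) in general.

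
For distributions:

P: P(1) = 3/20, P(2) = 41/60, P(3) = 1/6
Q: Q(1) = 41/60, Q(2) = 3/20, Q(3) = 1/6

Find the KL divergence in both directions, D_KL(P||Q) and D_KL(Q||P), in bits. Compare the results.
D_KL(P||Q) = 1.1667 bits, D_KL(Q||P) = 1.1667 bits. The two directions give exactly the same value for this pair.

D_KL(P||Q) = Σ P(x) log₂(P(x)/Q(x))

Computing term by term:
  P(1)·log₂(P(1)/Q(1)) = (3/20)·log₂((3/20)/(41/60)) = -0.32814
  P(2)·log₂(P(2)/Q(2)) = (41/60)·log₂((41/60)/(3/20)) = 1.49488
  P(3)·log₂(P(3)/Q(3)) = (1/6)·log₂((1/6)/(1/6)) = 0.00000

D_KL(P||Q) = -0.32814 + 1.49488 + 0.00000 = 1.16674 ≈ 1.1667 bits

D_KL(Q||P) = Σ Q(x) log₂(Q(x)/P(x))

Computing term by term:
  Q(1)·log₂(Q(1)/P(1)) = (41/60)·log₂((41/60)/(3/20)) = 1.49488
  Q(2)·log₂(Q(2)/P(2)) = (3/20)·log₂((3/20)/(41/60)) = -0.32814
  Q(3)·log₂(Q(3)/P(3)) = (1/6)·log₂((1/6)/(1/6)) = 0.00000

D_KL(Q||P) = 1.49488 - 0.32814 + 0.00000 = 1.16674 ≈ 1.1667 bits

These ARE equal here. Q is P with outcomes relabeled (Q(1) = P(2), Q(2) = P(1)) by a relabeling that is its own inverse, so the two sums contain exactly the same terms in a different order. This is a special case — KL divergence is not symmetric in general: D_KL(P||Q) ≠ D_KL(Q||P) for most P, Q.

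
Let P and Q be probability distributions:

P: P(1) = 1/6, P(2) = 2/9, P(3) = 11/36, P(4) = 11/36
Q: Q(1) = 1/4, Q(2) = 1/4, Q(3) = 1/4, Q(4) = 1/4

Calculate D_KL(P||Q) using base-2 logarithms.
0.0417 bits

D_KL(P||Q) = Σ P(x) log₂(P(x)/Q(x))

Computing term by term:
  P(1)·log₂(P(1)/Q(1)) = (1/6)·log₂((1/6)/(1/4)) = -0.09749
  P(2)·log₂(P(2)/Q(2)) = (2/9)·log₂((2/9)/(1/4)) = -0.03776
  P(3)·log₂(P(3)/Q(3)) = (11/36)·log₂((11/36)/(1/4)) = 0.08846
  P(4)·log₂(P(4)/Q(4)) = (11/36)·log₂((11/36)/(1/4)) = 0.08846

D_KL(P||Q) = -0.09749 - 0.03776 + 0.08846 + 0.08846 = 0.04167 ≈ 0.0417 bits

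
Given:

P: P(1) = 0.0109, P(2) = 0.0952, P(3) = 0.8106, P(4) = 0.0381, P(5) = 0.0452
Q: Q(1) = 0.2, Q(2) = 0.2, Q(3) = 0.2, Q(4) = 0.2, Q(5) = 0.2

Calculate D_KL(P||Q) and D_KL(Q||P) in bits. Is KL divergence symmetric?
D_KL(P||Q) = 1.3008 bits, D_KL(Q||P) = 1.5575 bits. No, KL divergence is not symmetric.

D_KL(P||Q) = Σ P(x) log₂(P(x)/Q(x))

Computing term by term:
  P(1)·log₂(P(1)/Q(1)) = 0.0109·log₂(0.0109/0.2) = -0.04575
  P(2)·log₂(P(2)/Q(2)) = 0.0952·log₂(0.0952/0.2) = -0.10196
  P(3)·log₂(P(3)/Q(3)) = 0.8106·log₂(0.8106/0.2) = 1.63659
  P(4)·log₂(P(4)/Q(4)) = 0.0381·log₂(0.0381/0.2) = -0.09114
  P(5)·log₂(P(5)/Q(5)) = 0.0452·log₂(0.0452/0.2) = -0.09698

D_KL(P||Q) = -0.04575 - 0.10196 + 1.63659 - 0.09114 - 0.09698 = 1.30076 ≈ 1.3008 bits

D_KL(Q||P) = Σ Q(x) log₂(Q(x)/P(x))

Computing term by term:
  Q(1)·log₂(Q(1)/P(1)) = 0.2·log₂(0.2/0.0109) = 0.83952
  Q(2)·log₂(Q(2)/P(2)) = 0.2·log₂(0.2/0.0952) = 0.21419
  Q(3)·log₂(Q(3)/P(3)) = 0.2·log₂(0.2/0.8106) = -0.40380
  Q(4)·log₂(Q(4)/P(4)) = 0.2·log₂(0.2/0.0381) = 0.47843
  Q(5)·log₂(Q(5)/P(5)) = 0.2·log₂(0.2/0.0452) = 0.42912

D_KL(Q||P) = 0.83952 + 0.21419 - 0.40380 + 0.47843 + 0.42912 = 1.55746 ≈ 1.5575 bits

These are NOT equal (difference: 0.2567 bits). KL divergence is asymmetric: D_KL(P||Q) ≠ D_KL(Q||P) in general.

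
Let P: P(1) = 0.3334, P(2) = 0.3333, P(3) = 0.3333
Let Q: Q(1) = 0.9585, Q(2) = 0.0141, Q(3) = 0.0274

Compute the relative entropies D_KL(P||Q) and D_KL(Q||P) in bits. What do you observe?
D_KL(P||Q) = 2.2143 bits, D_KL(Q||P) = 1.2972 bits. The two directions give different values (D_KL(P||Q) exceeds D_KL(Q||P) by 0.9171 bits): KL divergence is asymmetric.

D_KL(P||Q) = Σ P(x) log₂(P(x)/Q(x))

Computing term by term:
  P(1)·log₂(P(1)/Q(1)) = 0.3334·log₂(0.3334/0.9585) = -0.50794
  P(2)·log₂(P(2)/Q(2)) = 0.3333·log₂(0.3333/0.0141) = 1.52087
  P(3)·log₂(P(3)/Q(3)) = 0.3333·log₂(0.3333/0.0274) = 1.20140

D_KL(P||Q) = -0.50794 + 1.52087 + 1.20140 = 2.21433 ≈ 2.2143 bits

D_KL(Q||P) = Σ Q(x) log₂(Q(x)/P(x))

Computing term by term:
  Q(1)·log₂(Q(1)/P(1)) = 0.9585·log₂(0.9585/0.3334) = 1.46030
  Q(2)·log₂(Q(2)/P(2)) = 0.0141·log₂(0.0141/0.3333) = -0.06434
  Q(3)·log₂(Q(3)/P(3)) = 0.0274·log₂(0.0274/0.3333) = -0.09877

D_KL(Q||P) = 1.46030 - 0.06434 - 0.09877 = 1.29719 ≈ 1.2972 bits

These are NOT equal (difference: 0.9171 bits). KL divergence is asymmetric: D_KL(P||Q) ≠ D_KL(Q||P) in general.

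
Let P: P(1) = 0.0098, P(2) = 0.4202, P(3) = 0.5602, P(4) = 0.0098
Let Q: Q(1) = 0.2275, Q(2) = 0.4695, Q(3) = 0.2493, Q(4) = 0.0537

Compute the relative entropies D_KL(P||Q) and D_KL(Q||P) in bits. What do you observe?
D_KL(P||Q) = 0.5186 bits, D_KL(Q||P) = 0.9479 bits. The two directions give different values (D_KL(Q||P) exceeds D_KL(P||Q) by 0.4293 bits): KL divergence is asymmetric.

D_KL(P||Q) = Σ P(x) log₂(P(x)/Q(x))

Computing term by term:
  P(1)·log₂(P(1)/Q(1)) = 0.0098·log₂(0.0098/0.2275) = -0.04446
  P(2)·log₂(P(2)/Q(2)) = 0.4202·log₂(0.4202/0.4695) = -0.06725
  P(3)·log₂(P(3)/Q(3)) = 0.5602·log₂(0.5602/0.2493) = 0.65435
  P(4)·log₂(P(4)/Q(4)) = 0.0098·log₂(0.0098/0.0537) = -0.02405

D_KL(P||Q) = -0.04446 - 0.06725 + 0.65435 - 0.02405 = 0.51859 ≈ 0.5186 bits

D_KL(Q||P) = Σ Q(x) log₂(Q(x)/P(x))

Computing term by term:
  Q(1)·log₂(Q(1)/P(1)) = 0.2275·log₂(0.2275/0.0098) = 1.03215
  Q(2)·log₂(Q(2)/P(2)) = 0.4695·log₂(0.4695/0.4202) = 0.07514
  Q(3)·log₂(Q(3)/P(3)) = 0.2493·log₂(0.2493/0.5602) = -0.29120
  Q(4)·log₂(Q(4)/P(4)) = 0.0537·log₂(0.0537/0.0098) = 0.13178

D_KL(Q||P) = 1.03215 + 0.07514 - 0.29120 + 0.13178 = 0.94787 ≈ 0.9479 bits

These are NOT equal (difference: 0.4293 bits). KL divergence is asymmetric: D_KL(P||Q) ≠ D_KL(Q||P) in general.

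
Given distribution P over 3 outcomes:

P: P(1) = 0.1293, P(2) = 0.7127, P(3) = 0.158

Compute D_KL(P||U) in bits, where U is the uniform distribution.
0.4345 bits

U(i) = 1/3 for all i

D_KL(P||U) = Σ P(x) log₂(P(x) / (1/3))
           = Σ P(x) log₂(P(x)) + log₂(3)
           = log₂(3) - H(P)

H(P) = -Σ P(x) log₂(P(x)):
  -P(1)·log₂(P(1)) = -(0.1293)·log₂(0.1293) = 0.38159
  -P(2)·log₂(P(2)) = -(0.7127)·log₂(0.7127) = 0.34825
  -P(3)·log₂(P(3)) = -(0.158)·log₂(0.158) = 0.42060
H(P) = 0.38159 + 0.34825 + 0.42060 = 1.15044 bits

log₂(3) = 1.58496 bits

D_KL(P||U) = 1.58496 - 1.15044 = 0.43452 ≈ 0.4345 bits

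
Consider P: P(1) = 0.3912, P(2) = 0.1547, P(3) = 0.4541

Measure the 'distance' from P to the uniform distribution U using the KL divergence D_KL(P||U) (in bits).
0.1216 bits

U(i) = 1/3 for all i

D_KL(P||U) = Σ P(x) log₂(P(x) / (1/3))
           = Σ P(x) log₂(P(x)) + log₂(3)
           = log₂(3) - H(P)

H(P) = -Σ P(x) log₂(P(x)):
  -P(1)·log₂(P(1)) = -(0.3912)·log₂(0.3912) = 0.52969
  -P(2)·log₂(P(2)) = -(0.1547)·log₂(0.1547) = 0.41652
  -P(3)·log₂(P(3)) = -(0.4541)·log₂(0.4541) = 0.51718
H(P) = 0.52969 + 0.41652 + 0.51718 = 1.46339 bits

log₂(3) = 1.58496 bits

D_KL(P||U) = 1.58496 - 1.46339 = 0.12157 ≈ 0.1216 bits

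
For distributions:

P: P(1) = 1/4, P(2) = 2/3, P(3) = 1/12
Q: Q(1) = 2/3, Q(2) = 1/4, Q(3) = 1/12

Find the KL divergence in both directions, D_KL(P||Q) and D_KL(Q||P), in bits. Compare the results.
D_KL(P||Q) = 0.5896 bits, D_KL(Q||P) = 0.5896 bits. The two directions give exactly the same value for this pair.

D_KL(P||Q) = Σ P(x) log₂(P(x)/Q(x))

Computing term by term:
  P(1)·log₂(P(1)/Q(1)) = (1/4)·log₂((1/4)/(2/3)) = -0.35376
  P(2)·log₂(P(2)/Q(2)) = (2/3)·log₂((2/3)/(1/4)) = 0.94336
  P(3)·log₂(P(3)/Q(3)) = (1/12)·log₂((1/12)/(1/12)) = 0.00000

D_KL(P||Q) = -0.35376 + 0.94336 + 0.00000 = 0.58960 ≈ 0.5896 bits

D_KL(Q||P) = Σ Q(x) log₂(Q(x)/P(x))

Computing term by term:
  Q(1)·log₂(Q(1)/P(1)) = (2/3)·log₂((2/3)/(1/4)) = 0.94336
  Q(2)·log₂(Q(2)/P(2)) = (1/4)·log₂((1/4)/(2/3)) = -0.35376
  Q(3)·log₂(Q(3)/P(3)) = (1/12)·log₂((1/12)/(1/12)) = 0.00000

D_KL(Q||P) = 0.94336 - 0.35376 + 0.00000 = 0.58960 ≈ 0.5896 bits

These ARE equal here. Q is P with outcomes relabeled (Q(1) = P(2), Q(2) = P(1)) by a relabeling that is its own inverse, so the two sums contain exactly the same terms in a different order. This is a special case — KL divergence is not symmetric in general: D_KL(P||Q) ≠ D_KL(Q||P) for most P, Q.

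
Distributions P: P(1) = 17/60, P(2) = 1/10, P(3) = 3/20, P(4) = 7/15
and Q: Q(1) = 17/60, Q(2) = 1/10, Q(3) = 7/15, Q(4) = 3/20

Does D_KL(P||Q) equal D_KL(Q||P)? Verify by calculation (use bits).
D_KL(P||Q) = 0.5185 bits, D_KL(Q||P) = 0.5185 bits. Yes — for this pair D_KL(P||Q) = D_KL(Q||P).

D_KL(P||Q) = Σ P(x) log₂(P(x)/Q(x))

Computing term by term:
  P(1)·log₂(P(1)/Q(1)) = (17/60)·log₂((17/60)/(17/60)) = 0.00000
  P(2)·log₂(P(2)/Q(2)) = (1/10)·log₂((1/10)/(1/10)) = 0.00000
  P(3)·log₂(P(3)/Q(3)) = (3/20)·log₂((3/20)/(7/15)) = -0.24561
  P(4)·log₂(P(4)/Q(4)) = (7/15)·log₂((7/15)/(3/20)) = 0.76413

D_KL(P||Q) = 0.00000 + 0.00000 - 0.24561 + 0.76413 = 0.51852 ≈ 0.5185 bits

D_KL(Q||P) = Σ Q(x) log₂(Q(x)/P(x))

Computing term by term:
  Q(1)·log₂(Q(1)/P(1)) = (17/60)·log₂((17/60)/(17/60)) = 0.00000
  Q(2)·log₂(Q(2)/P(2)) = (1/10)·log₂((1/10)/(1/10)) = 0.00000
  Q(3)·log₂(Q(3)/P(3)) = (7/15)·log₂((7/15)/(3/20)) = 0.76413
  Q(4)·log₂(Q(4)/P(4)) = (3/20)·log₂((3/20)/(7/15)) = -0.24561

D_KL(Q||P) = 0.00000 + 0.00000 + 0.76413 - 0.24561 = 0.51852 ≈ 0.5185 bits

These ARE equal here. Q is P with outcomes relabeled (Q(3) = P(4), Q(4) = P(3)) by a relabeling that is its own inverse, so the two sums contain exactly the same terms in a different order. This is a special case — KL divergence is not symmetric in general: D_KL(P||Q) ≠ D_KL(Q||P) for most P, Q.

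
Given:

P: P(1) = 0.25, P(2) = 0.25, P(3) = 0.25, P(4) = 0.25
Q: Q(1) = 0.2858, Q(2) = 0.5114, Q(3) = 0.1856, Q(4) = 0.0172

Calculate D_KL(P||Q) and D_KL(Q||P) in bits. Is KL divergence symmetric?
D_KL(P||Q) = 0.7664 bits, D_KL(Q||P) = 0.4370 bits. No, KL divergence is not symmetric.

D_KL(P||Q) = Σ P(x) log₂(P(x)/Q(x))

Computing term by term:
  P(1)·log₂(P(1)/Q(1)) = 0.25·log₂(0.25/0.2858) = -0.04827
  P(2)·log₂(P(2)/Q(2)) = 0.25·log₂(0.25/0.5114) = -0.25813
  P(3)·log₂(P(3)/Q(3)) = 0.25·log₂(0.25/0.1856) = 0.10743
  P(4)·log₂(P(4)/Q(4)) = 0.25·log₂(0.25/0.0172) = 0.96536

D_KL(P||Q) = -0.04827 - 0.25813 + 0.10743 + 0.96536 = 0.76639 ≈ 0.7664 bits

D_KL(Q||P) = Σ Q(x) log₂(Q(x)/P(x))

Computing term by term:
  Q(1)·log₂(Q(1)/P(1)) = 0.2858·log₂(0.2858/0.25) = 0.05518
  Q(2)·log₂(Q(2)/P(2)) = 0.5114·log₂(0.5114/0.25) = 0.52803
  Q(3)·log₂(Q(3)/P(3)) = 0.1856·log₂(0.1856/0.25) = -0.07976
  Q(4)·log₂(Q(4)/P(4)) = 0.0172·log₂(0.0172/0.25) = -0.06642

D_KL(Q||P) = 0.05518 + 0.52803 - 0.07976 - 0.06642 = 0.43703 ≈ 0.4370 bits

These are NOT equal (difference: 0.3294 bits). KL divergence is asymmetric: D_KL(P||Q) ≠ D_KL(Q||P) in general.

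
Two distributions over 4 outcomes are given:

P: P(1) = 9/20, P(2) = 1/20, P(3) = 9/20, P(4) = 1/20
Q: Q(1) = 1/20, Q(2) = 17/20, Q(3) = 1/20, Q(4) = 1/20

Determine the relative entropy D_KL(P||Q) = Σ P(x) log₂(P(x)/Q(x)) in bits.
2.6486 bits

D_KL(P||Q) = Σ P(x) log₂(P(x)/Q(x))

Computing term by term:
  P(1)·log₂(P(1)/Q(1)) = (9/20)·log₂((9/20)/(1/20)) = 1.42647
  P(2)·log₂(P(2)/Q(2)) = (1/20)·log₂((1/20)/(17/20)) = -0.20437
  P(3)·log₂(P(3)/Q(3)) = (9/20)·log₂((9/20)/(1/20)) = 1.42647
  P(4)·log₂(P(4)/Q(4)) = (1/20)·log₂((1/20)/(1/20)) = 0.00000

D_KL(P||Q) = 1.42647 - 0.20437 + 1.42647 + 0.00000 = 2.64857 ≈ 2.6486 bits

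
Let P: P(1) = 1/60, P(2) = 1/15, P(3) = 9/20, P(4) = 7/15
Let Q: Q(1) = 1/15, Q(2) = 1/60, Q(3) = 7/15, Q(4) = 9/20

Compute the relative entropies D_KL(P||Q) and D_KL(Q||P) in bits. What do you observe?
D_KL(P||Q) = 0.1009 bits, D_KL(Q||P) = 0.1009 bits. The two directions give the same value here, because Q is a self-inverse relabeling of P; in general KL divergence is asymmetric.

D_KL(P||Q) = Σ P(x) log₂(P(x)/Q(x))

Computing term by term:
  P(1)·log₂(P(1)/Q(1)) = (1/60)·log₂((1/60)/(1/15)) = -0.03333
  P(2)·log₂(P(2)/Q(2)) = (1/15)·log₂((1/15)/(1/60)) = 0.13333
  P(3)·log₂(P(3)/Q(3)) = (9/20)·log₂((9/20)/(7/15)) = -0.02361
  P(4)·log₂(P(4)/Q(4)) = (7/15)·log₂((7/15)/(9/20)) = 0.02448

D_KL(P||Q) = -0.03333 + 0.13333 - 0.02361 + 0.02448 = 0.10087 ≈ 0.1009 bits

D_KL(Q||P) = Σ Q(x) log₂(Q(x)/P(x))

Computing term by term:
  Q(1)·log₂(Q(1)/P(1)) = (1/15)·log₂((1/15)/(1/60)) = 0.13333
  Q(2)·log₂(Q(2)/P(2)) = (1/60)·log₂((1/60)/(1/15)) = -0.03333
  Q(3)·log₂(Q(3)/P(3)) = (7/15)·log₂((7/15)/(9/20)) = 0.02448
  Q(4)·log₂(Q(4)/P(4)) = (9/20)·log₂((9/20)/(7/15)) = -0.02361

D_KL(Q||P) = 0.13333 - 0.03333 + 0.02448 - 0.02361 = 0.10087 ≈ 0.1009 bits

These ARE equal here. Q is P with outcomes relabeled (Q(1) = P(2), Q(2) = P(1), Q(3) = P(4), Q(4) = P(3)) by a relabeling that is its own inverse, so the two sums contain exactly the same terms in a different order. This is a special case — KL divergence is not symmetric in general: D_KL(P||Q) ≠ D_KL(Q||P) for most P, Q.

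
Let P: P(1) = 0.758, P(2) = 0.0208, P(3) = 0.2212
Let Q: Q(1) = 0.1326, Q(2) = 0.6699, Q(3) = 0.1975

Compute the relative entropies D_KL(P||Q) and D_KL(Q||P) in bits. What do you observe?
D_KL(P||Q) = 1.8384 bits, D_KL(Q||P) = 2.9899 bits. The two directions give different values (D_KL(Q||P) exceeds D_KL(P||Q) by 1.1515 bits): KL divergence is asymmetric.

D_KL(P||Q) = Σ P(x) log₂(P(x)/Q(x))

Computing term by term:
  P(1)·log₂(P(1)/Q(1)) = 0.758·log₂(0.758/0.1326) = 1.90646
  P(2)·log₂(P(2)/Q(2)) = 0.0208·log₂(0.0208/0.6699) = -0.10419
  P(3)·log₂(P(3)/Q(3)) = 0.2212·log₂(0.2212/0.1975) = 0.03617

D_KL(P||Q) = 1.90646 - 0.10419 + 0.03617 = 1.83844 ≈ 1.8384 bits

D_KL(Q||P) = Σ Q(x) log₂(Q(x)/P(x))

Computing term by term:
  Q(1)·log₂(Q(1)/P(1)) = 0.1326·log₂(0.1326/0.758) = -0.33350
  Q(2)·log₂(Q(2)/P(2)) = 0.6699·log₂(0.6699/0.0208) = 3.35572
  Q(3)·log₂(Q(3)/P(3)) = 0.1975·log₂(0.1975/0.2212) = -0.03229

D_KL(Q||P) = -0.33350 + 3.35572 - 0.03229 = 2.98993 ≈ 2.9899 bits

These are NOT equal (difference: 1.1515 bits). KL divergence is asymmetric: D_KL(P||Q) ≠ D_KL(Q||P) in general.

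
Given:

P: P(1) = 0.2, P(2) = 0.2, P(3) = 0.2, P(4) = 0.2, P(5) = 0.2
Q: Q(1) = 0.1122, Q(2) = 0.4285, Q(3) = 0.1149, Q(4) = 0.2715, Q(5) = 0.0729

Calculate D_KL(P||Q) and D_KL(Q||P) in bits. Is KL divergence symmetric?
D_KL(P||Q) = 0.3099 bits, D_KL(Q||P) = 0.2992 bits. No, KL divergence is not symmetric.

D_KL(P||Q) = Σ P(x) log₂(P(x)/Q(x))

Computing term by term:
  P(1)·log₂(P(1)/Q(1)) = 0.2·log₂(0.2/0.1122) = 0.16679
  P(2)·log₂(P(2)/Q(2)) = 0.2·log₂(0.2/0.4285) = -0.21986
  P(3)·log₂(P(3)/Q(3)) = 0.2·log₂(0.2/0.1149) = 0.15992
  P(4)·log₂(P(4)/Q(4)) = 0.2·log₂(0.2/0.2715) = -0.08819
  P(5)·log₂(P(5)/Q(5)) = 0.2·log₂(0.2/0.0729) = 0.29120

D_KL(P||Q) = 0.16679 - 0.21986 + 0.15992 - 0.08819 + 0.29120 = 0.30986 ≈ 0.3099 bits

D_KL(Q||P) = Σ Q(x) log₂(Q(x)/P(x))

Computing term by term:
  Q(1)·log₂(Q(1)/P(1)) = 0.1122·log₂(0.1122/0.2) = -0.09357
  Q(2)·log₂(Q(2)/P(2)) = 0.4285·log₂(0.4285/0.2) = 0.47105
  Q(3)·log₂(Q(3)/P(3)) = 0.1149·log₂(0.1149/0.2) = -0.09188
  Q(4)·log₂(Q(4)/P(4)) = 0.2715·log₂(0.2715/0.2) = 0.11972
  Q(5)·log₂(Q(5)/P(5)) = 0.0729·log₂(0.0729/0.2) = -0.10614

D_KL(Q||P) = -0.09357 + 0.47105 - 0.09188 + 0.11972 - 0.10614 = 0.29918 ≈ 0.2992 bits

These are NOT equal (difference: 0.0107 bits). KL divergence is asymmetric: D_KL(P||Q) ≠ D_KL(Q||P) in general.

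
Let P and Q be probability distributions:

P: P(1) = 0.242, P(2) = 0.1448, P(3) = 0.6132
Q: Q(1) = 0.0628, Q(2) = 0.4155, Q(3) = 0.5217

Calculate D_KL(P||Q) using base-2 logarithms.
0.3937 bits

D_KL(P||Q) = Σ P(x) log₂(P(x)/Q(x))

Computing term by term:
  P(1)·log₂(P(1)/Q(1)) = 0.242·log₂(0.242/0.0628) = 0.47097
  P(2)·log₂(P(2)/Q(2)) = 0.1448·log₂(0.1448/0.4155) = -0.22021
  P(3)·log₂(P(3)/Q(3)) = 0.6132·log₂(0.6132/0.5217) = 0.14296

D_KL(P||Q) = 0.47097 - 0.22021 + 0.14296 = 0.39372 ≈ 0.3937 bits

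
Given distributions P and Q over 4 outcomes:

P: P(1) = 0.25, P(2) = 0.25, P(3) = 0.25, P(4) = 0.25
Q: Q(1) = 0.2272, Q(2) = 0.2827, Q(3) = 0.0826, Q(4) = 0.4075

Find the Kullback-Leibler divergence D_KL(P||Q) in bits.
0.2134 bits

D_KL(P||Q) = Σ P(x) log₂(P(x)/Q(x))

Computing term by term:
  P(1)·log₂(P(1)/Q(1)) = 0.25·log₂(0.25/0.2272) = 0.03449
  P(2)·log₂(P(2)/Q(2)) = 0.25·log₂(0.25/0.2827) = -0.04434
  P(3)·log₂(P(3)/Q(3)) = 0.25·log₂(0.25/0.0826) = 0.39943
  P(4)·log₂(P(4)/Q(4)) = 0.25·log₂(0.25/0.4075) = -0.17622

D_KL(P||Q) = 0.03449 - 0.04434 + 0.39943 - 0.17622 = 0.21336 ≈ 0.2134 bits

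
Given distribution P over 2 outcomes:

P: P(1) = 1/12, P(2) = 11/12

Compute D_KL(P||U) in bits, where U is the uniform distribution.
0.5862 bits

U(i) = 1/2 for all i

D_KL(P||U) = Σ P(x) log₂(P(x) / (1/2))
           = Σ P(x) log₂(P(x)) + log₂(2)
           = log₂(2) - H(P)

H(P) = -Σ P(x) log₂(P(x)):
  -P(1)·log₂(P(1)) = -(1/12)·log₂(1/12) = 0.29875
  -P(2)·log₂(P(2)) = -(11/12)·log₂(11/12) = 0.11507
H(P) = 0.29875 + 0.11507 = 0.41382 bits

log₂(2) = 1.00000 bits

D_KL(P||U) = 1.00000 - 0.41382 = 0.58618 ≈ 0.5862 bits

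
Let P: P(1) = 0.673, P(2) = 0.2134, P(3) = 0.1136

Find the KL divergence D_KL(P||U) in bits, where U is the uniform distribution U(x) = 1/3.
0.3685 bits

U(i) = 1/3 for all i

D_KL(P||U) = Σ P(x) log₂(P(x) / (1/3))
           = Σ P(x) log₂(P(x)) + log₂(3)
           = log₂(3) - H(P)

H(P) = -Σ P(x) log₂(P(x)):
  -P(1)·log₂(P(1)) = -(0.673)·log₂(0.673) = 0.38450
  -P(2)·log₂(P(2)) = -(0.2134)·log₂(0.2134) = 0.47553
  -P(3)·log₂(P(3)) = -(0.1136)·log₂(0.1136) = 0.35647
H(P) = 0.38450 + 0.47553 + 0.35647 = 1.21650 bits

log₂(3) = 1.58496 bits

D_KL(P||U) = 1.58496 - 1.21650 = 0.36846 ≈ 0.3685 bits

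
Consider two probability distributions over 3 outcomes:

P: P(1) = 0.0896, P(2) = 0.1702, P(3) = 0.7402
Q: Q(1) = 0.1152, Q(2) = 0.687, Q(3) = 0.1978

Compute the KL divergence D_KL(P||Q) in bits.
1.0341 bits

D_KL(P||Q) = Σ P(x) log₂(P(x)/Q(x))

Computing term by term:
  P(1)·log₂(P(1)/Q(1)) = 0.0896·log₂(0.0896/0.1152) = -0.03249
  P(2)·log₂(P(2)/Q(2)) = 0.1702·log₂(0.1702/0.687) = -0.34263
  P(3)·log₂(P(3)/Q(3)) = 0.7402·log₂(0.7402/0.1978) = 1.40925

D_KL(P||Q) = -0.03249 - 0.34263 + 1.40925 = 1.03413 ≈ 1.0341 bits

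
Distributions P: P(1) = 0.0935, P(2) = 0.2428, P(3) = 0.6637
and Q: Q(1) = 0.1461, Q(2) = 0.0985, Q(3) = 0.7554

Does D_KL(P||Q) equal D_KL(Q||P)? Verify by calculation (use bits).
D_KL(P||Q) = 0.1319 bits, D_KL(Q||P) = 0.1069 bits. No — D_KL(P||Q) ≠ D_KL(Q||P) for this pair.

D_KL(P||Q) = Σ P(x) log₂(P(x)/Q(x))

Computing term by term:
  P(1)·log₂(P(1)/Q(1)) = 0.0935·log₂(0.0935/0.1461) = -0.06021
  P(2)·log₂(P(2)/Q(2)) = 0.2428·log₂(0.2428/0.0985) = 0.31602
  P(3)·log₂(P(3)/Q(3)) = 0.6637·log₂(0.6637/0.7554) = -0.12392

D_KL(P||Q) = -0.06021 + 0.31602 - 0.12392 = 0.13189 ≈ 0.1319 bits

D_KL(Q||P) = Σ Q(x) log₂(Q(x)/P(x))

Computing term by term:
  Q(1)·log₂(Q(1)/P(1)) = 0.1461·log₂(0.1461/0.0935) = 0.09408
  Q(2)·log₂(Q(2)/P(2)) = 0.0985·log₂(0.0985/0.2428) = -0.12820
  Q(3)·log₂(Q(3)/P(3)) = 0.7554·log₂(0.7554/0.6637) = 0.14104

D_KL(Q||P) = 0.09408 - 0.12820 + 0.14104 = 0.10692 ≈ 0.1069 bits

These are NOT equal (difference: 0.0250 bits). KL divergence is asymmetric: D_KL(P||Q) ≠ D_KL(Q||P) in general.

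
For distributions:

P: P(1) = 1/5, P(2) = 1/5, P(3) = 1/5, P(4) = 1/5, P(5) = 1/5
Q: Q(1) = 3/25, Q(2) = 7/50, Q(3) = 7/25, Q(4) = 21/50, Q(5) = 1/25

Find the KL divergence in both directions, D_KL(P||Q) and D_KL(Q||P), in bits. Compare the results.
D_KL(P||Q) = 0.4035 bits, D_KL(Q||P) = 0.3321 bits. D_KL(P||Q) is larger than D_KL(Q||P) by 0.0714 bits; the two directions differ.

D_KL(P||Q) = Σ P(x) log₂(P(x)/Q(x))

Computing term by term:
  P(1)·log₂(P(1)/Q(1)) = (1/5)·log₂((1/5)/(3/25)) = 0.14739
  P(2)·log₂(P(2)/Q(2)) = (1/5)·log₂((1/5)/(7/50)) = 0.10291
  P(3)·log₂(P(3)/Q(3)) = (1/5)·log₂((1/5)/(7/25)) = -0.09709
  P(4)·log₂(P(4)/Q(4)) = (1/5)·log₂((1/5)/(21/50)) = -0.21408
  P(5)·log₂(P(5)/Q(5)) = (1/5)·log₂((1/5)/(1/25)) = 0.46439

D_KL(P||Q) = 0.14739 + 0.10291 - 0.09709 - 0.21408 + 0.46439 = 0.40352 ≈ 0.4035 bits

D_KL(Q||P) = Σ Q(x) log₂(Q(x)/P(x))

Computing term by term:
  Q(1)·log₂(Q(1)/P(1)) = (3/25)·log₂((3/25)/(1/5)) = -0.08844
  Q(2)·log₂(Q(2)/P(2)) = (7/50)·log₂((7/50)/(1/5)) = -0.07204
  Q(3)·log₂(Q(3)/P(3)) = (7/25)·log₂((7/25)/(1/5)) = 0.13592
  Q(4)·log₂(Q(4)/P(4)) = (21/50)·log₂((21/50)/(1/5)) = 0.44956
  Q(5)·log₂(Q(5)/P(5)) = (1/25)·log₂((1/25)/(1/5)) = -0.09288

D_KL(Q||P) = -0.08844 - 0.07204 + 0.13592 + 0.44956 - 0.09288 = 0.33212 ≈ 0.3321 bits

These are NOT equal (difference: 0.0714 bits). KL divergence is asymmetric: D_KL(P||Q) ≠ D_KL(Q||P) in general.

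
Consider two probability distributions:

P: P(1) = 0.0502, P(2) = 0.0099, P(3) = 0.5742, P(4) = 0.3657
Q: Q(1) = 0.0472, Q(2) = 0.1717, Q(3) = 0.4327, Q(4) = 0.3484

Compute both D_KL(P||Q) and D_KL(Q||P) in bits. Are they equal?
D_KL(P||Q) = 0.2237 bits, D_KL(Q||P) = 0.5016 bits. No, they are not equal.

D_KL(P||Q) = Σ P(x) log₂(P(x)/Q(x))

Computing term by term:
  P(1)·log₂(P(1)/Q(1)) = 0.0502·log₂(0.0502/0.0472) = 0.00446
  P(2)·log₂(P(2)/Q(2)) = 0.0099·log₂(0.0099/0.1717) = -0.04075
  P(3)·log₂(P(3)/Q(3)) = 0.5742·log₂(0.5742/0.4327) = 0.23438
  P(4)·log₂(P(4)/Q(4)) = 0.3657·log₂(0.3657/0.3484) = 0.02557

D_KL(P||Q) = 0.00446 - 0.04075 + 0.23438 + 0.02557 = 0.22366 ≈ 0.2237 bits

D_KL(Q||P) = Σ Q(x) log₂(Q(x)/P(x))

Computing term by term:
  Q(1)·log₂(Q(1)/P(1)) = 0.0472·log₂(0.0472/0.0502) = -0.00420
  Q(2)·log₂(Q(2)/P(2)) = 0.1717·log₂(0.1717/0.0099) = 0.70677
  Q(3)·log₂(Q(3)/P(3)) = 0.4327·log₂(0.4327/0.5742) = -0.17662
  Q(4)·log₂(Q(4)/P(4)) = 0.3484·log₂(0.3484/0.3657) = -0.02436

D_KL(Q||P) = -0.00420 + 0.70677 - 0.17662 - 0.02436 = 0.50159 ≈ 0.5016 bits

These are NOT equal (difference: 0.2779 bits). KL divergence is asymmetric: D_KL(P||Q) ≠ D_KL(Q||P) in general.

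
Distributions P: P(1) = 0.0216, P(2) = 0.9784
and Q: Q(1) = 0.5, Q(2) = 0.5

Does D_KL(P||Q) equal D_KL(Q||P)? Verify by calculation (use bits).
D_KL(P||Q) = 0.8497 bits, D_KL(Q||P) = 1.7822 bits. No — D_KL(P||Q) ≠ D_KL(Q||P) for this pair.

D_KL(P||Q) = Σ P(x) log₂(P(x)/Q(x))

Computing term by term:
  P(1)·log₂(P(1)/Q(1)) = 0.0216·log₂(0.0216/0.5) = -0.09791
  P(2)·log₂(P(2)/Q(2)) = 0.9784·log₂(0.9784/0.5) = 0.94758

D_KL(P||Q) = -0.09791 + 0.94758 = 0.84967 ≈ 0.8497 bits

D_KL(Q||P) = Σ Q(x) log₂(Q(x)/P(x))

Computing term by term:
  Q(1)·log₂(Q(1)/P(1)) = 0.5·log₂(0.5/0.0216) = 2.26641
  Q(2)·log₂(Q(2)/P(2)) = 0.5·log₂(0.5/0.9784) = -0.48425

D_KL(Q||P) = 2.26641 - 0.48425 = 1.78216 ≈ 1.7822 bits

These are NOT equal (difference: 0.9325 bits). KL divergence is asymmetric: D_KL(P||Q) ≠ D_KL(Q||P) in general.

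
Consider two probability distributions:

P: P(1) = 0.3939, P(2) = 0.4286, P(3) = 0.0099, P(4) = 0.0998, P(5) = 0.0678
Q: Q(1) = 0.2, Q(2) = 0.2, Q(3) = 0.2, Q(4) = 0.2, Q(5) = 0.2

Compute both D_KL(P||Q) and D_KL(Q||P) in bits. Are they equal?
D_KL(P||Q) = 0.6076 bits, D_KL(Q||P) = 0.9645 bits. No, they are not equal.

D_KL(P||Q) = Σ P(x) log₂(P(x)/Q(x))

Computing term by term:
  P(1)·log₂(P(1)/Q(1)) = 0.3939·log₂(0.3939/0.2) = 0.38517
  P(2)·log₂(P(2)/Q(2)) = 0.4286·log₂(0.4286/0.2) = 0.47130
  P(3)·log₂(P(3)/Q(3)) = 0.0099·log₂(0.0099/0.2) = -0.04293
  P(4)·log₂(P(4)/Q(4)) = 0.0998·log₂(0.0998/0.2) = -0.10009
  P(5)·log₂(P(5)/Q(5)) = 0.0678·log₂(0.0678/0.2) = -0.10581

D_KL(P||Q) = 0.38517 + 0.47130 - 0.04293 - 0.10009 - 0.10581 = 0.60764 ≈ 0.6076 bits

D_KL(Q||P) = Σ Q(x) log₂(Q(x)/P(x))

Computing term by term:
  Q(1)·log₂(Q(1)/P(1)) = 0.2·log₂(0.2/0.3939) = -0.19557
  Q(2)·log₂(Q(2)/P(2)) = 0.2·log₂(0.2/0.4286) = -0.21993
  Q(3)·log₂(Q(3)/P(3)) = 0.2·log₂(0.2/0.0099) = 0.86729
  Q(4)·log₂(Q(4)/P(4)) = 0.2·log₂(0.2/0.0998) = 0.20058
  Q(5)·log₂(Q(5)/P(5)) = 0.2·log₂(0.2/0.0678) = 0.31213

D_KL(Q||P) = -0.19557 - 0.21993 + 0.86729 + 0.20058 + 0.31213 = 0.96450 ≈ 0.9645 bits

These are NOT equal (difference: 0.3569 bits). KL divergence is asymmetric: D_KL(P||Q) ≠ D_KL(Q||P) in general.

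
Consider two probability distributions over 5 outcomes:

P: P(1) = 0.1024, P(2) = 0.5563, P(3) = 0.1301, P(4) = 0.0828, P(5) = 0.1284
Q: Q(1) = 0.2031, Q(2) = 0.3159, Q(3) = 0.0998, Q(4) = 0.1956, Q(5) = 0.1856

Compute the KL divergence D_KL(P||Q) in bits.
0.2318 bits

D_KL(P||Q) = Σ P(x) log₂(P(x)/Q(x))

Computing term by term:
  P(1)·log₂(P(1)/Q(1)) = 0.1024·log₂(0.1024/0.2031) = -0.10117
  P(2)·log₂(P(2)/Q(2)) = 0.5563·log₂(0.5563/0.3159) = 0.45416
  P(3)·log₂(P(3)/Q(3)) = 0.1301·log₂(0.1301/0.0998) = 0.04976
  P(4)·log₂(P(4)/Q(4)) = 0.0828·log₂(0.0828/0.1956) = -0.10269
  P(5)·log₂(P(5)/Q(5)) = 0.1284·log₂(0.1284/0.1856) = -0.06825

D_KL(P||Q) = -0.10117 + 0.45416 + 0.04976 - 0.10269 - 0.06825 = 0.23181 ≈ 0.2318 bits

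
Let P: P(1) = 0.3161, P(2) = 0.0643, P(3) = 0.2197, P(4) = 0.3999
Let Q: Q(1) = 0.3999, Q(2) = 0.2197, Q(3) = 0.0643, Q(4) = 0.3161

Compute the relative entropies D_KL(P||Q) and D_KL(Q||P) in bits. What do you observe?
D_KL(P||Q) = 0.3039 bits, D_KL(Q||P) = 0.3039 bits. The two directions give the same value here, because Q is a self-inverse relabeling of P; in general KL divergence is asymmetric.

D_KL(P||Q) = Σ P(x) log₂(P(x)/Q(x))

Computing term by term:
  P(1)·log₂(P(1)/Q(1)) = 0.3161·log₂(0.3161/0.3999) = -0.10724
  P(2)·log₂(P(2)/Q(2)) = 0.0643·log₂(0.0643/0.2197) = -0.11398
  P(3)·log₂(P(3)/Q(3)) = 0.2197·log₂(0.2197/0.0643) = 0.38945
  P(4)·log₂(P(4)/Q(4)) = 0.3999·log₂(0.3999/0.3161) = 0.13567

D_KL(P||Q) = -0.10724 - 0.11398 + 0.38945 + 0.13567 = 0.30390 ≈ 0.3039 bits

D_KL(Q||P) = Σ Q(x) log₂(Q(x)/P(x))

Computing term by term:
  Q(1)·log₂(Q(1)/P(1)) = 0.3999·log₂(0.3999/0.3161) = 0.13567
  Q(2)·log₂(Q(2)/P(2)) = 0.2197·log₂(0.2197/0.0643) = 0.38945
  Q(3)·log₂(Q(3)/P(3)) = 0.0643·log₂(0.0643/0.2197) = -0.11398
  Q(4)·log₂(Q(4)/P(4)) = 0.3161·log₂(0.3161/0.3999) = -0.10724

D_KL(Q||P) = 0.13567 + 0.38945 - 0.11398 - 0.10724 = 0.30390 ≈ 0.3039 bits

These ARE equal here. Q is P with outcomes relabeled (Q(1) = P(4), Q(2) = P(3), Q(3) = P(2), Q(4) = P(1)) by a relabeling that is its own inverse, so the two sums contain exactly the same terms in a different order. This is a special case — KL divergence is not symmetric in general: D_KL(P||Q) ≠ D_KL(Q||P) for most P, Q.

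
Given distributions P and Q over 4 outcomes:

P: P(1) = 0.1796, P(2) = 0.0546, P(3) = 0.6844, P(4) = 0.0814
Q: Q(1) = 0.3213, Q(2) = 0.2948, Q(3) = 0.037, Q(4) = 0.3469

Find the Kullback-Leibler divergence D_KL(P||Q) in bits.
2.4270 bits

D_KL(P||Q) = Σ P(x) log₂(P(x)/Q(x))

Computing term by term:
  P(1)·log₂(P(1)/Q(1)) = 0.1796·log₂(0.1796/0.3213) = -0.15071
  P(2)·log₂(P(2)/Q(2)) = 0.0546·log₂(0.0546/0.2948) = -0.13283
  P(3)·log₂(P(3)/Q(3)) = 0.6844·log₂(0.6844/0.037) = 2.88081
  P(4)·log₂(P(4)/Q(4)) = 0.0814·log₂(0.0814/0.3469) = -0.17024

D_KL(P||Q) = -0.15071 - 0.13283 + 2.88081 - 0.17024 = 2.42703 ≈ 2.4270 bits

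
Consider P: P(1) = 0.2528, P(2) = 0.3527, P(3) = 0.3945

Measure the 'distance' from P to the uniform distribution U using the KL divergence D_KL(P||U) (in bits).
0.0238 bits

U(i) = 1/3 for all i

D_KL(P||U) = Σ P(x) log₂(P(x) / (1/3))
           = Σ P(x) log₂(P(x)) + log₂(3)
           = log₂(3) - H(P)

H(P) = -Σ P(x) log₂(P(x)):
  -P(1)·log₂(P(1)) = -(0.2528)·log₂(0.2528) = 0.50154
  -P(2)·log₂(P(2)) = -(0.3527)·log₂(0.3527) = 0.53028
  -P(3)·log₂(P(3)) = -(0.3945)·log₂(0.3945) = 0.52938
H(P) = 0.50154 + 0.53028 + 0.52938 = 1.56120 bits

log₂(3) = 1.58496 bits

D_KL(P||U) = 1.58496 - 1.56120 = 0.02376 ≈ 0.0238 bits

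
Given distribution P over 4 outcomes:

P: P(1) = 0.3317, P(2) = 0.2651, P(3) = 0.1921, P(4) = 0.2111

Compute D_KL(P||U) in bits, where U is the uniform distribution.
0.0332 bits

U(i) = 1/4 for all i

D_KL(P||U) = Σ P(x) log₂(P(x) / (1/4))
           = Σ P(x) log₂(P(x)) + log₂(4)
           = log₂(4) - H(P)

H(P) = -Σ P(x) log₂(P(x)):
  -P(1)·log₂(P(1)) = -(0.3317)·log₂(0.3317) = 0.52808
  -P(2)·log₂(P(2)) = -(0.2651)·log₂(0.2651) = 0.50777
  -P(3)·log₂(P(3)) = -(0.1921)·log₂(0.1921) = 0.45721
  -P(4)·log₂(P(4)) = -(0.2111)·log₂(0.2111) = 0.47371
H(P) = 0.52808 + 0.50777 + 0.45721 + 0.47371 = 1.96677 bits

log₂(4) = 2.00000 bits

D_KL(P||U) = 2.00000 - 1.96677 = 0.03323 ≈ 0.0332 bits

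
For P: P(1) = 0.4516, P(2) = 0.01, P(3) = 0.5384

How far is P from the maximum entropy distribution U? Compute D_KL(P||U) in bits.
0.5197 bits

U(i) = 1/3 for all i

D_KL(P||U) = Σ P(x) log₂(P(x) / (1/3))
           = Σ P(x) log₂(P(x)) + log₂(3)
           = log₂(3) - H(P)

H(P) = -Σ P(x) log₂(P(x)):
  -P(1)·log₂(P(1)) = -(0.4516)·log₂(0.4516) = 0.51793
  -P(2)·log₂(P(2)) = -(0.01)·log₂(0.01) = 0.06644
  -P(3)·log₂(P(3)) = -(0.5384)·log₂(0.5384) = 0.48093
H(P) = 0.51793 + 0.06644 + 0.48093 = 1.06530 bits

log₂(3) = 1.58496 bits

D_KL(P||U) = 1.58496 - 1.06530 = 0.51966 ≈ 0.5197 bits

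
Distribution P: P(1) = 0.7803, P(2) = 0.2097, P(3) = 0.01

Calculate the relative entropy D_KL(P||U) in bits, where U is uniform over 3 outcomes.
0.7667 bits

U(i) = 1/3 for all i

D_KL(P||U) = Σ P(x) log₂(P(x) / (1/3))
           = Σ P(x) log₂(P(x)) + log₂(3)
           = log₂(3) - H(P)

H(P) = -Σ P(x) log₂(P(x)):
  -P(1)·log₂(P(1)) = -(0.7803)·log₂(0.7803) = 0.27927
  -P(2)·log₂(P(2)) = -(0.2097)·log₂(0.2097) = 0.47258
  -P(3)·log₂(P(3)) = -(0.01)·log₂(0.01) = 0.06644
H(P) = 0.27927 + 0.47258 + 0.06644 = 0.81829 bits

log₂(3) = 1.58496 bits

D_KL(P||U) = 1.58496 - 0.81829 = 0.76667 ≈ 0.7667 bits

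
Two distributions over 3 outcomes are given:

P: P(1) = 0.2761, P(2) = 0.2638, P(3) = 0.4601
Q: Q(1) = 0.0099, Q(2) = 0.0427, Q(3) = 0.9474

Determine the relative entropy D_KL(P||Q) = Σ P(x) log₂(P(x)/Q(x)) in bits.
1.5393 bits

D_KL(P||Q) = Σ P(x) log₂(P(x)/Q(x))

Computing term by term:
  P(1)·log₂(P(1)/Q(1)) = 0.2761·log₂(0.2761/0.0099) = 1.32573
  P(2)·log₂(P(2)/Q(2)) = 0.2638·log₂(0.2638/0.0427) = 0.69304
  P(3)·log₂(P(3)/Q(3)) = 0.4601·log₂(0.4601/0.9474) = -0.47944

D_KL(P||Q) = 1.32573 + 0.69304 - 0.47944 = 1.53933 ≈ 1.5393 bits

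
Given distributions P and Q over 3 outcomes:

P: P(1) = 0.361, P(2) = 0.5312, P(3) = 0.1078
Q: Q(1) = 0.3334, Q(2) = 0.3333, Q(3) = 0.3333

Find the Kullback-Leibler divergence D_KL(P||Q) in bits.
0.2231 bits

D_KL(P||Q) = Σ P(x) log₂(P(x)/Q(x))

Computing term by term:
  P(1)·log₂(P(1)/Q(1)) = 0.361·log₂(0.361/0.3334) = 0.04142
  P(2)·log₂(P(2)/Q(2)) = 0.5312·log₂(0.5312/0.3333) = 0.35720
  P(3)·log₂(P(3)/Q(3)) = 0.1078·log₂(0.1078/0.3333) = -0.17555

D_KL(P||Q) = 0.04142 + 0.35720 - 0.17555 = 0.22307 ≈ 0.2231 bits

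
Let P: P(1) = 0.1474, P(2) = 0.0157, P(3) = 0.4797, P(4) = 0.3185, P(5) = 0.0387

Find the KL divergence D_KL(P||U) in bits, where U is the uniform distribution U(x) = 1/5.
0.6050 bits

U(i) = 1/5 for all i

D_KL(P||U) = Σ P(x) log₂(P(x) / (1/5))
           = Σ P(x) log₂(P(x)) + log₂(5)
           = log₂(5) - H(P)

H(P) = -Σ P(x) log₂(P(x)):
  -P(1)·log₂(P(1)) = -(0.1474)·log₂(0.1474) = 0.40715
  -P(2)·log₂(P(2)) = -(0.0157)·log₂(0.0157) = 0.09409
  -P(3)·log₂(P(3)) = -(0.4797)·log₂(0.4797) = 0.50838
  -P(4)·log₂(P(4)) = -(0.3185)·log₂(0.3185) = 0.52573
  -P(5)·log₂(P(5)) = -(0.0387)·log₂(0.0387) = 0.18156
H(P) = 0.40715 + 0.09409 + 0.50838 + 0.52573 + 0.18156 = 1.71691 bits

log₂(5) = 2.32193 bits

D_KL(P||U) = 2.32193 - 1.71691 = 0.60502 ≈ 0.6050 bits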